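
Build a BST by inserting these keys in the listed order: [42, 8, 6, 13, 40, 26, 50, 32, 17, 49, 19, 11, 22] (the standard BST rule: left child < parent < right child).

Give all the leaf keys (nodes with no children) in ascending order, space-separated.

42: root
8: left child of 42 (depth 1)
6: left child of 8 (depth 2)
13: right child of 8 (depth 2)
40: right child of 13 (depth 3)
26: left child of 40 (depth 4)
50: right child of 42 (depth 1)
32: right child of 26 (depth 5)
17: left child of 26 (depth 5)
49: left child of 50 (depth 2)
19: right child of 17 (depth 6)
11: left child of 13 (depth 3)
22: right child of 19 (depth 7)

6 11 22 32 49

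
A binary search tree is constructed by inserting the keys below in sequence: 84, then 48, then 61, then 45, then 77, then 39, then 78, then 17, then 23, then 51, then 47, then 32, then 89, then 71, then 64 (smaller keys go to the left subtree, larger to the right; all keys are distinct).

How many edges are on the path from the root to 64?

Insert 84: tree is empty, so 84 becomes the root.
Insert 48: 48 < 84 → go left. Place as left child of 84.
Insert 61: 61 < 84 → go left; 61 > 48 → go right. Place as right child of 48.
Insert 45: 45 < 84 → go left; 45 < 48 → go left. Place as left child of 48.
Insert 77: 77 < 84 → go left; 77 > 48 → go right; 77 > 61 → go right. Place as right child of 61.
Insert 39: 39 < 84 → go left; 39 < 48 → go left; 39 < 45 → go left. Place as left child of 45.
Insert 78: 78 < 84 → go left; 78 > 48 → go right; 78 > 61 → go right; 78 > 77 → go right. Place as right child of 77.
Insert 17: 17 < 84 → go left; 17 < 48 → go left; 17 < 45 → go left; 17 < 39 → go left. Place as left child of 39.
Insert 23: 23 < 84 → go left; 23 < 48 → go left; 23 < 45 → go left; 23 < 39 → go left; 23 > 17 → go right. Place as right child of 17.
Insert 51: 51 < 84 → go left; 51 > 48 → go right; 51 < 61 → go left. Place as left child of 61.
Insert 47: 47 < 84 → go left; 47 < 48 → go left; 47 > 45 → go right. Place as right child of 45.
Insert 32: 32 < 84 → go left; 32 < 48 → go left; 32 < 45 → go left; 32 < 39 → go left; 32 > 17 → go right; 32 > 23 → go right. Place as right child of 23.
Insert 89: 89 > 84 → go right. Place as right child of 84.
Insert 71: 71 < 84 → go left; 71 > 48 → go right; 71 > 61 → go right; 71 < 77 → go left. Place as left child of 77.
Insert 64: 64 < 84 → go left; 64 > 48 → go right; 64 > 61 → go right; 64 < 77 → go left; 64 < 71 → go left. Place as left child of 71.

Path to 64: 84 → 48 → 61 → 77 → 71 → 64, which is 5 edges.

5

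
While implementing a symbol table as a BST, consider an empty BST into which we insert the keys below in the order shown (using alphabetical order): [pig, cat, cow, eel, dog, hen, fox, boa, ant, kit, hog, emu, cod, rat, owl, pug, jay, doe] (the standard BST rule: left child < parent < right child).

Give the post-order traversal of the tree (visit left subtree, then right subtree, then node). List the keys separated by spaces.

pig: root
cat: left child of pig (depth 1)
cow: right child of cat (depth 2)
eel: right child of cow (depth 3)
dog: left child of eel (depth 4)
hen: right child of eel (depth 4)
fox: left child of hen (depth 5)
boa: left child of cat (depth 2)
ant: left child of boa (depth 3)
kit: right child of hen (depth 5)
hog: left child of kit (depth 6)
emu: left child of fox (depth 6)
cod: left child of cow (depth 3)
rat: right child of pig (depth 1)
owl: right child of kit (depth 6)
pug: left child of rat (depth 2)
jay: right child of hog (depth 7)
doe: left child of dog (depth 5)

ant boa cod doe dog emu fox jay hog owl kit hen eel cow cat pug rat pig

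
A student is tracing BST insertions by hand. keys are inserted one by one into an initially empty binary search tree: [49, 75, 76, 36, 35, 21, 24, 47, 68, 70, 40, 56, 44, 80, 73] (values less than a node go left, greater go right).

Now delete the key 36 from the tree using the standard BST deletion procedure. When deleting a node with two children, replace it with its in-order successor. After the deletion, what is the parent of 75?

49

Resulting structure (node: left, right):
  49: L=36, R=75
  75: L=68, R=76
  76: L=–, R=80
  36: L=35, R=47
  35: L=21, R=–
  21: L=–, R=24
  24: L=–, R=–
  47: L=40, R=–
  68: L=56, R=70
  70: L=–, R=73
  40: L=–, R=44
  56: L=–, R=–
  44: L=–, R=–
  80: L=–, R=–
  73: L=–, R=–

Delete 36 (two children — replace with in-order successor).
After deletion, 75's parent is 49.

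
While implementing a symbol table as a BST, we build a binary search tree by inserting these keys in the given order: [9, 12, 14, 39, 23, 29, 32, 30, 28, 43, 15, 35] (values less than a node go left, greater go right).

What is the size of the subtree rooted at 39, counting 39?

Resulting structure (node: left, right):
  9: L=–, R=12
  12: L=–, R=14
  14: L=–, R=39
  39: L=23, R=43
  23: L=15, R=29
  29: L=28, R=32
  32: L=30, R=35
  30: L=–, R=–
  28: L=–, R=–
  43: L=–, R=–
  15: L=–, R=–
  35: L=–, R=–

Subtree rooted at 39 contains: 39, 23, 15, 29, 28, 32, 30, 35, 43 — 9 nodes.

9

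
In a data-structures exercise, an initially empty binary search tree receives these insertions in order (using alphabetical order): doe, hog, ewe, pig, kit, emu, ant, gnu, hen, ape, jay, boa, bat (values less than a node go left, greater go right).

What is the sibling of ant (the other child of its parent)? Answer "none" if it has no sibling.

Resulting structure (node: left, right):
  doe: L=ant, R=hog
  hog: L=ewe, R=pig
  ewe: L=emu, R=gnu
  pig: L=kit, R=–
  kit: L=jay, R=–
  emu: L=–, R=–
  ant: L=–, R=ape
  gnu: L=–, R=hen
  hen: L=–, R=–
  ape: L=–, R=boa
  jay: L=–, R=–
  boa: L=bat, R=–
  bat: L=–, R=–

ant's parent is doe; the other child of doe is hog.

hog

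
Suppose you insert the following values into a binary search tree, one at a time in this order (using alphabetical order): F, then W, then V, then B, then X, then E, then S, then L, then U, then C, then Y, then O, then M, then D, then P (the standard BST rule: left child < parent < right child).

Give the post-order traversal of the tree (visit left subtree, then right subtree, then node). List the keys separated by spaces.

Insert F: tree is empty, so F becomes the root.
Insert W: W > F → go right. Place as right child of F.
Insert V: V > F → go right; V < W → go left. Place as left child of W.
Insert B: B < F → go left. Place as left child of F.
Insert X: X > F → go right; X > W → go right. Place as right child of W.
Insert E: E < F → go left; E > B → go right. Place as right child of B.
Insert S: S > F → go right; S < W → go left; S < V → go left. Place as left child of V.
Insert L: L > F → go right; L < W → go left; L < V → go left; L < S → go left. Place as left child of S.
Insert U: U > F → go right; U < W → go left; U < V → go left; U > S → go right. Place as right child of S.
Insert C: C < F → go left; C > B → go right; C < E → go left. Place as left child of E.
Insert Y: Y > F → go right; Y > W → go right; Y > X → go right. Place as right child of X.
Insert O: O > F → go right; O < W → go left; O < V → go left; O < S → go left; O > L → go right. Place as right child of L.
Insert M: M > F → go right; M < W → go left; M < V → go left; M < S → go left; M > L → go right; M < O → go left. Place as left child of O.
Insert D: D < F → go left; D > B → go right; D < E → go left; D > C → go right. Place as right child of C.
Insert P: P > F → go right; P < W → go left; P < V → go left; P < S → go left; P > L → go right; P > O → go right. Place as right child of O.

D C E B M P O L U S V Y X W F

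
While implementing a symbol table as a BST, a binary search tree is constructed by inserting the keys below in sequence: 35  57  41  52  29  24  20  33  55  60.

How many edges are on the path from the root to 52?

3

35: root
57: right child of 35 (depth 1)
41: left child of 57 (depth 2)
52: right child of 41 (depth 3)
29: left child of 35 (depth 1)
24: left child of 29 (depth 2)
20: left child of 24 (depth 3)
33: right child of 29 (depth 2)
55: right child of 52 (depth 4)
60: right child of 57 (depth 2)

Path to 52: 35 → 57 → 41 → 52, which is 3 edges.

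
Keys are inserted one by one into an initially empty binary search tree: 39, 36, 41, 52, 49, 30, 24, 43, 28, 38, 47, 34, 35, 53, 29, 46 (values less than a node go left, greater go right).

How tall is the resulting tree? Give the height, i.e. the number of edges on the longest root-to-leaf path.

6

Insert 39: tree is empty, so 39 becomes the root.
Insert 36: 36 < 39 → go left. Place as left child of 39.
Insert 41: 41 > 39 → go right. Place as right child of 39.
Insert 52: 52 > 39 → go right; 52 > 41 → go right. Place as right child of 41.
Insert 49: 49 > 39 → go right; 49 > 41 → go right; 49 < 52 → go left. Place as left child of 52.
Insert 30: 30 < 39 → go left; 30 < 36 → go left. Place as left child of 36.
Insert 24: 24 < 39 → go left; 24 < 36 → go left; 24 < 30 → go left. Place as left child of 30.
Insert 43: 43 > 39 → go right; 43 > 41 → go right; 43 < 52 → go left; 43 < 49 → go left. Place as left child of 49.
Insert 28: 28 < 39 → go left; 28 < 36 → go left; 28 < 30 → go left; 28 > 24 → go right. Place as right child of 24.
Insert 38: 38 < 39 → go left; 38 > 36 → go right. Place as right child of 36.
Insert 47: 47 > 39 → go right; 47 > 41 → go right; 47 < 52 → go left; 47 < 49 → go left; 47 > 43 → go right. Place as right child of 43.
Insert 34: 34 < 39 → go left; 34 < 36 → go left; 34 > 30 → go right. Place as right child of 30.
Insert 35: 35 < 39 → go left; 35 < 36 → go left; 35 > 30 → go right; 35 > 34 → go right. Place as right child of 34.
Insert 53: 53 > 39 → go right; 53 > 41 → go right; 53 > 52 → go right. Place as right child of 52.
Insert 29: 29 < 39 → go left; 29 < 36 → go left; 29 < 30 → go left; 29 > 24 → go right; 29 > 28 → go right. Place as right child of 28.
Insert 46: 46 > 39 → go right; 46 > 41 → go right; 46 < 52 → go left; 46 < 49 → go left; 46 > 43 → go right; 46 < 47 → go left. Place as left child of 47.

The deepest node is 46 at depth 6.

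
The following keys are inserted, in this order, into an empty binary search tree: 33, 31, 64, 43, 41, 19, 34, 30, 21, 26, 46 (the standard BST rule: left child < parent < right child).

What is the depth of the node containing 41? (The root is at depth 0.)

Resulting structure (node: left, right):
  33: L=31, R=64
  31: L=19, R=–
  64: L=43, R=–
  43: L=41, R=46
  41: L=34, R=–
  19: L=–, R=30
  34: L=–, R=–
  30: L=21, R=–
  21: L=–, R=26
  26: L=–, R=–
  46: L=–, R=–

Path to 41: 33 → 64 → 43 → 41, which is 3 edges.

3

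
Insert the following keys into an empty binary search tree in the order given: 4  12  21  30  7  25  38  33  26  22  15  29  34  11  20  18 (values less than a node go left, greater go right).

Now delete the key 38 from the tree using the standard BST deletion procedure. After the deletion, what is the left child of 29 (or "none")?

none

4: root
12: right child of 4 (depth 1)
21: right child of 12 (depth 2)
30: right child of 21 (depth 3)
7: left child of 12 (depth 2)
25: left child of 30 (depth 4)
38: right child of 30 (depth 4)
33: left child of 38 (depth 5)
26: right child of 25 (depth 5)
22: left child of 25 (depth 5)
15: left child of 21 (depth 3)
29: right child of 26 (depth 6)
34: right child of 33 (depth 6)
11: right child of 7 (depth 3)
20: right child of 15 (depth 4)
18: left child of 20 (depth 5)

Delete 38 (at most one child — splice it out).
After deletion, 29's left child: none.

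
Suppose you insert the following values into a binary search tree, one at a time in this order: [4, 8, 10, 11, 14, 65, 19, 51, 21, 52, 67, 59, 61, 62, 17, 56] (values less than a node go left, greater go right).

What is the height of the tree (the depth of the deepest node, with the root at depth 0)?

11

Insert 4: tree is empty, so 4 becomes the root.
Insert 8: 8 > 4 → go right. Place as right child of 4.
Insert 10: 10 > 4 → go right; 10 > 8 → go right. Place as right child of 8.
Insert 11: 11 > 4 → go right; 11 > 8 → go right; 11 > 10 → go right. Place as right child of 10.
Insert 14: 14 > 4 → go right; 14 > 8 → go right; 14 > 10 → go right; 14 > 11 → go right. Place as right child of 11.
Insert 65: 65 > 4 → go right; 65 > 8 → go right; 65 > 10 → go right; 65 > 11 → go right; 65 > 14 → go right. Place as right child of 14.
Insert 19: 19 > 4 → go right; 19 > 8 → go right; 19 > 10 → go right; 19 > 11 → go right; 19 > 14 → go right; 19 < 65 → go left. Place as left child of 65.
Insert 51: 51 > 4 → go right; 51 > 8 → go right; 51 > 10 → go right; 51 > 11 → go right; 51 > 14 → go right; 51 < 65 → go left; 51 > 19 → go right. Place as right child of 19.
Insert 21: 21 > 4 → go right; 21 > 8 → go right; 21 > 10 → go right; 21 > 11 → go right; 21 > 14 → go right; 21 < 65 → go left; 21 > 19 → go right; 21 < 51 → go left. Place as left child of 51.
Insert 52: 52 > 4 → go right; 52 > 8 → go right; 52 > 10 → go right; 52 > 11 → go right; 52 > 14 → go right; 52 < 65 → go left; 52 > 19 → go right; 52 > 51 → go right. Place as right child of 51.
Insert 67: 67 > 4 → go right; 67 > 8 → go right; 67 > 10 → go right; 67 > 11 → go right; 67 > 14 → go right; 67 > 65 → go right. Place as right child of 65.
Insert 59: 59 > 4 → go right; 59 > 8 → go right; 59 > 10 → go right; 59 > 11 → go right; 59 > 14 → go right; 59 < 65 → go left; 59 > 19 → go right; 59 > 51 → go right; 59 > 52 → go right. Place as right child of 52.
Insert 61: 61 > 4 → go right; 61 > 8 → go right; 61 > 10 → go right; 61 > 11 → go right; 61 > 14 → go right; 61 < 65 → go left; 61 > 19 → go right; 61 > 51 → go right; 61 > 52 → go right; 61 > 59 → go right. Place as right child of 59.
Insert 62: 62 > 4 → go right; 62 > 8 → go right; 62 > 10 → go right; 62 > 11 → go right; 62 > 14 → go right; 62 < 65 → go left; 62 > 19 → go right; 62 > 51 → go right; 62 > 52 → go right; 62 > 59 → go right; 62 > 61 → go right. Place as right child of 61.
Insert 17: 17 > 4 → go right; 17 > 8 → go right; 17 > 10 → go right; 17 > 11 → go right; 17 > 14 → go right; 17 < 65 → go left; 17 < 19 → go left. Place as left child of 19.
Insert 56: 56 > 4 → go right; 56 > 8 → go right; 56 > 10 → go right; 56 > 11 → go right; 56 > 14 → go right; 56 < 65 → go left; 56 > 19 → go right; 56 > 51 → go right; 56 > 52 → go right; 56 < 59 → go left. Place as left child of 59.

The deepest node is 62 at depth 11.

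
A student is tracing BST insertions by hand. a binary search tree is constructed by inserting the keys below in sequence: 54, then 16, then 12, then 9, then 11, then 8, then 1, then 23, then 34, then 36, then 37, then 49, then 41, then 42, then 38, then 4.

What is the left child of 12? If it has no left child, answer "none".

Insert 54: tree is empty, so 54 becomes the root.
Insert 16: 16 < 54 → go left. Place as left child of 54.
Insert 12: 12 < 54 → go left; 12 < 16 → go left. Place as left child of 16.
Insert 9: 9 < 54 → go left; 9 < 16 → go left; 9 < 12 → go left. Place as left child of 12.
Insert 11: 11 < 54 → go left; 11 < 16 → go left; 11 < 12 → go left; 11 > 9 → go right. Place as right child of 9.
Insert 8: 8 < 54 → go left; 8 < 16 → go left; 8 < 12 → go left; 8 < 9 → go left. Place as left child of 9.
Insert 1: 1 < 54 → go left; 1 < 16 → go left; 1 < 12 → go left; 1 < 9 → go left; 1 < 8 → go left. Place as left child of 8.
Insert 23: 23 < 54 → go left; 23 > 16 → go right. Place as right child of 16.
Insert 34: 34 < 54 → go left; 34 > 16 → go right; 34 > 23 → go right. Place as right child of 23.
Insert 36: 36 < 54 → go left; 36 > 16 → go right; 36 > 23 → go right; 36 > 34 → go right. Place as right child of 34.
Insert 37: 37 < 54 → go left; 37 > 16 → go right; 37 > 23 → go right; 37 > 34 → go right; 37 > 36 → go right. Place as right child of 36.
Insert 49: 49 < 54 → go left; 49 > 16 → go right; 49 > 23 → go right; 49 > 34 → go right; 49 > 36 → go right; 49 > 37 → go right. Place as right child of 37.
Insert 41: 41 < 54 → go left; 41 > 16 → go right; 41 > 23 → go right; 41 > 34 → go right; 41 > 36 → go right; 41 > 37 → go right; 41 < 49 → go left. Place as left child of 49.
Insert 42: 42 < 54 → go left; 42 > 16 → go right; 42 > 23 → go right; 42 > 34 → go right; 42 > 36 → go right; 42 > 37 → go right; 42 < 49 → go left; 42 > 41 → go right. Place as right child of 41.
Insert 38: 38 < 54 → go left; 38 > 16 → go right; 38 > 23 → go right; 38 > 34 → go right; 38 > 36 → go right; 38 > 37 → go right; 38 < 49 → go left; 38 < 41 → go left. Place as left child of 41.
Insert 4: 4 < 54 → go left; 4 < 16 → go left; 4 < 12 → go left; 4 < 9 → go left; 4 < 8 → go left; 4 > 1 → go right. Place as right child of 1.

9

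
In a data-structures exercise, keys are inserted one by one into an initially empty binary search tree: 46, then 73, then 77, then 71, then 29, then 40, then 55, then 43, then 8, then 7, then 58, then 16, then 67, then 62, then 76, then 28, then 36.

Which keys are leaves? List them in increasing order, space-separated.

7 28 36 43 62 76

46: root
73: right child of 46 (depth 1)
77: right child of 73 (depth 2)
71: left child of 73 (depth 2)
29: left child of 46 (depth 1)
40: right child of 29 (depth 2)
55: left child of 71 (depth 3)
43: right child of 40 (depth 3)
8: left child of 29 (depth 2)
7: left child of 8 (depth 3)
58: right child of 55 (depth 4)
16: right child of 8 (depth 3)
67: right child of 58 (depth 5)
62: left child of 67 (depth 6)
76: left child of 77 (depth 3)
28: right child of 16 (depth 4)
36: left child of 40 (depth 3)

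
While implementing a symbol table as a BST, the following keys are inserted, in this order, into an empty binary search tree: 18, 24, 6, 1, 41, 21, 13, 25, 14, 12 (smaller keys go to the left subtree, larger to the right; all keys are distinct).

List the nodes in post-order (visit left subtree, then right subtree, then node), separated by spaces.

1 12 14 13 6 21 25 41 24 18

Resulting structure (node: left, right):
  18: L=6, R=24
  24: L=21, R=41
  6: L=1, R=13
  1: L=–, R=–
  41: L=25, R=–
  21: L=–, R=–
  13: L=12, R=14
  25: L=–, R=–
  14: L=–, R=–
  12: L=–, R=–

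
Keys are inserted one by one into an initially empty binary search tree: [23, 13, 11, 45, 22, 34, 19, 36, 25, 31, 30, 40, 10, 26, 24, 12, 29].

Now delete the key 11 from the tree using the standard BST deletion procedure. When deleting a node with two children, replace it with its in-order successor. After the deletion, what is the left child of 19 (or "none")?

23: root
13: left child of 23 (depth 1)
11: left child of 13 (depth 2)
45: right child of 23 (depth 1)
22: right child of 13 (depth 2)
34: left child of 45 (depth 2)
19: left child of 22 (depth 3)
36: right child of 34 (depth 3)
25: left child of 34 (depth 3)
31: right child of 25 (depth 4)
30: left child of 31 (depth 5)
40: right child of 36 (depth 4)
10: left child of 11 (depth 3)
26: left child of 30 (depth 6)
24: left child of 25 (depth 4)
12: right child of 11 (depth 3)
29: right child of 26 (depth 7)

Delete 11 (two children — replace with in-order successor).
After deletion, 19's left child: none.

none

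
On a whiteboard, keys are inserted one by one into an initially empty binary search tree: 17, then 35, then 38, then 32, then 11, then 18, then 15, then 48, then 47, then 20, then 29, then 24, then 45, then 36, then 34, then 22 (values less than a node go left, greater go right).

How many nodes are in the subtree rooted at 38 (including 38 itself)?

Resulting structure (node: left, right):
  17: L=11, R=35
  35: L=32, R=38
  38: L=36, R=48
  32: L=18, R=34
  11: L=–, R=15
  18: L=–, R=20
  15: L=–, R=–
  48: L=47, R=–
  47: L=45, R=–
  20: L=–, R=29
  29: L=24, R=–
  24: L=22, R=–
  45: L=–, R=–
  36: L=–, R=–
  34: L=–, R=–
  22: L=–, R=–

Subtree rooted at 38 contains: 38, 36, 48, 47, 45 — 5 nodes.

5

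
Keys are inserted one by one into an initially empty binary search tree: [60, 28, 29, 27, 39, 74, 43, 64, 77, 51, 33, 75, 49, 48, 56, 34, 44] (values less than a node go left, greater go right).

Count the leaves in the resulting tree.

6

Resulting structure (node: left, right):
  60: L=28, R=74
  28: L=27, R=29
  29: L=–, R=39
  27: L=–, R=–
  39: L=33, R=43
  74: L=64, R=77
  43: L=–, R=51
  64: L=–, R=–
  77: L=75, R=–
  51: L=49, R=56
  33: L=–, R=34
  75: L=–, R=–
  49: L=48, R=–
  48: L=44, R=–
  56: L=–, R=–
  34: L=–, R=–
  44: L=–, R=–

Leaves: 27, 34, 44, 56, 64, 75 — 6 in total.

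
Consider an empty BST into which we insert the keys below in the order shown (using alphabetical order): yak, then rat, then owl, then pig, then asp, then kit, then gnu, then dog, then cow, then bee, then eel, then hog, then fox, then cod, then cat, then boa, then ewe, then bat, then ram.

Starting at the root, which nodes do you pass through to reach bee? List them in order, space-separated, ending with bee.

yak: root
rat: left child of yak (depth 1)
owl: left child of rat (depth 2)
pig: right child of owl (depth 3)
asp: left child of owl (depth 3)
kit: right child of asp (depth 4)
gnu: left child of kit (depth 5)
dog: left child of gnu (depth 6)
cow: left child of dog (depth 7)
bee: left child of cow (depth 8)
eel: right child of dog (depth 7)
hog: right child of gnu (depth 6)
fox: right child of eel (depth 8)
cod: right child of bee (depth 9)
cat: left child of cod (depth 10)
boa: left child of cat (depth 11)
ewe: left child of fox (depth 9)
bat: left child of bee (depth 9)
ram: right child of pig (depth 4)

yak rat owl asp kit gnu dog cow bee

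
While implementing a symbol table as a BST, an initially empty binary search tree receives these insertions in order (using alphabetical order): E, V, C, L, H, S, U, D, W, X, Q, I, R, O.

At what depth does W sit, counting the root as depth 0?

E: root
V: right child of E (depth 1)
C: left child of E (depth 1)
L: left child of V (depth 2)
H: left child of L (depth 3)
S: right child of L (depth 3)
U: right child of S (depth 4)
D: right child of C (depth 2)
W: right child of V (depth 2)
X: right child of W (depth 3)
Q: left child of S (depth 4)
I: right child of H (depth 4)
R: right child of Q (depth 5)
O: left child of Q (depth 5)

Path to W: E → V → W, which is 2 edges.

2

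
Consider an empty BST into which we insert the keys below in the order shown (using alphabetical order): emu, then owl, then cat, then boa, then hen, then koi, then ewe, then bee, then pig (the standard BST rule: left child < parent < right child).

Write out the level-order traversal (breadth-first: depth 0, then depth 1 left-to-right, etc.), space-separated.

emu: root
owl: right child of emu (depth 1)
cat: left child of emu (depth 1)
boa: left child of cat (depth 2)
hen: left child of owl (depth 2)
koi: right child of hen (depth 3)
ewe: left child of hen (depth 3)
bee: left child of boa (depth 3)
pig: right child of owl (depth 2)

emu cat owl boa hen pig bee ewe koi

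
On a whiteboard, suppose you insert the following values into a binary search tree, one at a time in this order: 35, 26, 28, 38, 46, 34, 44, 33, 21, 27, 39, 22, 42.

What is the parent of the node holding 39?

Resulting structure (node: left, right):
  35: L=26, R=38
  26: L=21, R=28
  28: L=27, R=34
  38: L=–, R=46
  46: L=44, R=–
  34: L=33, R=–
  44: L=39, R=–
  33: L=–, R=–
  21: L=–, R=22
  27: L=–, R=–
  39: L=–, R=42
  22: L=–, R=–
  42: L=–, R=–

44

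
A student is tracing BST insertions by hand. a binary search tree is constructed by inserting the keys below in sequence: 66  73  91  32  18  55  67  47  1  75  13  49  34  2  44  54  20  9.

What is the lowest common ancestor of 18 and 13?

66: root
73: right child of 66 (depth 1)
91: right child of 73 (depth 2)
32: left child of 66 (depth 1)
18: left child of 32 (depth 2)
55: right child of 32 (depth 2)
67: left child of 73 (depth 2)
47: left child of 55 (depth 3)
1: left child of 18 (depth 3)
75: left child of 91 (depth 3)
13: right child of 1 (depth 4)
49: right child of 47 (depth 4)
34: left child of 47 (depth 4)
2: left child of 13 (depth 5)
44: right child of 34 (depth 5)
54: right child of 49 (depth 5)
20: right child of 18 (depth 3)
9: right child of 2 (depth 6)

Path to 18: 66 → 32 → 18
Path to 13: 66 → 32 → 18 → 1 → 13
18 lies on both paths and is an ancestor of the other node.

18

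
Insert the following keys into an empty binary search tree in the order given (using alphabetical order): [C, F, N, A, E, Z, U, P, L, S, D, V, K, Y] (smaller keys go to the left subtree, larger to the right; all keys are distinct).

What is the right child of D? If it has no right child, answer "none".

Insert C: tree is empty, so C becomes the root.
Insert F: F > C → go right. Place as right child of C.
Insert N: N > C → go right; N > F → go right. Place as right child of F.
Insert A: A < C → go left. Place as left child of C.
Insert E: E > C → go right; E < F → go left. Place as left child of F.
Insert Z: Z > C → go right; Z > F → go right; Z > N → go right. Place as right child of N.
Insert U: U > C → go right; U > F → go right; U > N → go right; U < Z → go left. Place as left child of Z.
Insert P: P > C → go right; P > F → go right; P > N → go right; P < Z → go left; P < U → go left. Place as left child of U.
Insert L: L > C → go right; L > F → go right; L < N → go left. Place as left child of N.
Insert S: S > C → go right; S > F → go right; S > N → go right; S < Z → go left; S < U → go left; S > P → go right. Place as right child of P.
Insert D: D > C → go right; D < F → go left; D < E → go left. Place as left child of E.
Insert V: V > C → go right; V > F → go right; V > N → go right; V < Z → go left; V > U → go right. Place as right child of U.
Insert K: K > C → go right; K > F → go right; K < N → go left; K < L → go left. Place as left child of L.
Insert Y: Y > C → go right; Y > F → go right; Y > N → go right; Y < Z → go left; Y > U → go right; Y > V → go right. Place as right child of V.

none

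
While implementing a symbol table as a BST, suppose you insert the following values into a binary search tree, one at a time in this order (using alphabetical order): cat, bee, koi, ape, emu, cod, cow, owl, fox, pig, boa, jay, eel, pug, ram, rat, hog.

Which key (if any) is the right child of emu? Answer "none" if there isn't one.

cat: root
bee: left child of cat (depth 1)
koi: right child of cat (depth 1)
ape: left child of bee (depth 2)
emu: left child of koi (depth 2)
cod: left child of emu (depth 3)
cow: right child of cod (depth 4)
owl: right child of koi (depth 2)
fox: right child of emu (depth 3)
pig: right child of owl (depth 3)
boa: right child of bee (depth 2)
jay: right child of fox (depth 4)
eel: right child of cow (depth 5)
pug: right child of pig (depth 4)
ram: right child of pug (depth 5)
rat: right child of ram (depth 6)
hog: left child of jay (depth 5)

fox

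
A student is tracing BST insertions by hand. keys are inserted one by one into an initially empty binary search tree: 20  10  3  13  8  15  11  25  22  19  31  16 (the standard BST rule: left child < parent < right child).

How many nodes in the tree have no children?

Insert 20: tree is empty, so 20 becomes the root.
Insert 10: 10 < 20 → go left. Place as left child of 20.
Insert 3: 3 < 20 → go left; 3 < 10 → go left. Place as left child of 10.
Insert 13: 13 < 20 → go left; 13 > 10 → go right. Place as right child of 10.
Insert 8: 8 < 20 → go left; 8 < 10 → go left; 8 > 3 → go right. Place as right child of 3.
Insert 15: 15 < 20 → go left; 15 > 10 → go right; 15 > 13 → go right. Place as right child of 13.
Insert 11: 11 < 20 → go left; 11 > 10 → go right; 11 < 13 → go left. Place as left child of 13.
Insert 25: 25 > 20 → go right. Place as right child of 20.
Insert 22: 22 > 20 → go right; 22 < 25 → go left. Place as left child of 25.
Insert 19: 19 < 20 → go left; 19 > 10 → go right; 19 > 13 → go right; 19 > 15 → go right. Place as right child of 15.
Insert 31: 31 > 20 → go right; 31 > 25 → go right. Place as right child of 25.
Insert 16: 16 < 20 → go left; 16 > 10 → go right; 16 > 13 → go right; 16 > 15 → go right; 16 < 19 → go left. Place as left child of 19.

Leaves: 8, 11, 16, 22, 31 — 5 in total.

5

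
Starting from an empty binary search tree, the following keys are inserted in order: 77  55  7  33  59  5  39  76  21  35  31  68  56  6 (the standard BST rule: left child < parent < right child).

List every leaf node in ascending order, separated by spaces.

Insert 77: tree is empty, so 77 becomes the root.
Insert 55: 55 < 77 → go left. Place as left child of 77.
Insert 7: 7 < 77 → go left; 7 < 55 → go left. Place as left child of 55.
Insert 33: 33 < 77 → go left; 33 < 55 → go left; 33 > 7 → go right. Place as right child of 7.
Insert 59: 59 < 77 → go left; 59 > 55 → go right. Place as right child of 55.
Insert 5: 5 < 77 → go left; 5 < 55 → go left; 5 < 7 → go left. Place as left child of 7.
Insert 39: 39 < 77 → go left; 39 < 55 → go left; 39 > 7 → go right; 39 > 33 → go right. Place as right child of 33.
Insert 76: 76 < 77 → go left; 76 > 55 → go right; 76 > 59 → go right. Place as right child of 59.
Insert 21: 21 < 77 → go left; 21 < 55 → go left; 21 > 7 → go right; 21 < 33 → go left. Place as left child of 33.
Insert 35: 35 < 77 → go left; 35 < 55 → go left; 35 > 7 → go right; 35 > 33 → go right; 35 < 39 → go left. Place as left child of 39.
Insert 31: 31 < 77 → go left; 31 < 55 → go left; 31 > 7 → go right; 31 < 33 → go left; 31 > 21 → go right. Place as right child of 21.
Insert 68: 68 < 77 → go left; 68 > 55 → go right; 68 > 59 → go right; 68 < 76 → go left. Place as left child of 76.
Insert 56: 56 < 77 → go left; 56 > 55 → go right; 56 < 59 → go left. Place as left child of 59.
Insert 6: 6 < 77 → go left; 6 < 55 → go left; 6 < 7 → go left; 6 > 5 → go right. Place as right child of 5.

6 31 35 56 68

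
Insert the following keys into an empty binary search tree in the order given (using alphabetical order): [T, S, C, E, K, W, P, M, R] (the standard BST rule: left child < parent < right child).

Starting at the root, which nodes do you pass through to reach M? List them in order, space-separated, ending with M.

T S C E K P M

Insert T: tree is empty, so T becomes the root.
Insert S: S < T → go left. Place as left child of T.
Insert C: C < T → go left; C < S → go left. Place as left child of S.
Insert E: E < T → go left; E < S → go left; E > C → go right. Place as right child of C.
Insert K: K < T → go left; K < S → go left; K > C → go right; K > E → go right. Place as right child of E.
Insert W: W > T → go right. Place as right child of T.
Insert P: P < T → go left; P < S → go left; P > C → go right; P > E → go right; P > K → go right. Place as right child of K.
Insert M: M < T → go left; M < S → go left; M > C → go right; M > E → go right; M > K → go right; M < P → go left. Place as left child of P.
Insert R: R < T → go left; R < S → go left; R > C → go right; R > E → go right; R > K → go right; R > P → go right. Place as right child of P.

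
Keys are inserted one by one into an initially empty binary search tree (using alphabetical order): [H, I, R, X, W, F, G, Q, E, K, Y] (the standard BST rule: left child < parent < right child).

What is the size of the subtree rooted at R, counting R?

6

Resulting structure (node: left, right):
  H: L=F, R=I
  I: L=–, R=R
  R: L=Q, R=X
  X: L=W, R=Y
  W: L=–, R=–
  F: L=E, R=G
  G: L=–, R=–
  Q: L=K, R=–
  E: L=–, R=–
  K: L=–, R=–
  Y: L=–, R=–

Subtree rooted at R contains: R, Q, K, X, W, Y — 6 nodes.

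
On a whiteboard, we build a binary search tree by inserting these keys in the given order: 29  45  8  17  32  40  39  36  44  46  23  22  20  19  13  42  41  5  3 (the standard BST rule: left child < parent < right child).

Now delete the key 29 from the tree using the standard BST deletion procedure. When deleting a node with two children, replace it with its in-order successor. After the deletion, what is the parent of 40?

29: root
45: right child of 29 (depth 1)
8: left child of 29 (depth 1)
17: right child of 8 (depth 2)
32: left child of 45 (depth 2)
40: right child of 32 (depth 3)
39: left child of 40 (depth 4)
36: left child of 39 (depth 5)
44: right child of 40 (depth 4)
46: right child of 45 (depth 2)
23: right child of 17 (depth 3)
22: left child of 23 (depth 4)
20: left child of 22 (depth 5)
19: left child of 20 (depth 6)
13: left child of 17 (depth 3)
42: left child of 44 (depth 5)
41: left child of 42 (depth 6)
5: left child of 8 (depth 2)
3: left child of 5 (depth 3)

Delete 29 (two children — replace with in-order successor).
After deletion, 40's parent is 45.

45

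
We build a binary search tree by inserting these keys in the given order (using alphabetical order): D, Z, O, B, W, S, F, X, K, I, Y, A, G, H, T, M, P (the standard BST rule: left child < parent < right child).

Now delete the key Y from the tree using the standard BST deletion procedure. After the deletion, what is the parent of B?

D

Insert D: tree is empty, so D becomes the root.
Insert Z: Z > D → go right. Place as right child of D.
Insert O: O > D → go right; O < Z → go left. Place as left child of Z.
Insert B: B < D → go left. Place as left child of D.
Insert W: W > D → go right; W < Z → go left; W > O → go right. Place as right child of O.
Insert S: S > D → go right; S < Z → go left; S > O → go right; S < W → go left. Place as left child of W.
Insert F: F > D → go right; F < Z → go left; F < O → go left. Place as left child of O.
Insert X: X > D → go right; X < Z → go left; X > O → go right; X > W → go right. Place as right child of W.
Insert K: K > D → go right; K < Z → go left; K < O → go left; K > F → go right. Place as right child of F.
Insert I: I > D → go right; I < Z → go left; I < O → go left; I > F → go right; I < K → go left. Place as left child of K.
Insert Y: Y > D → go right; Y < Z → go left; Y > O → go right; Y > W → go right; Y > X → go right. Place as right child of X.
Insert A: A < D → go left; A < B → go left. Place as left child of B.
Insert G: G > D → go right; G < Z → go left; G < O → go left; G > F → go right; G < K → go left; G < I → go left. Place as left child of I.
Insert H: H > D → go right; H < Z → go left; H < O → go left; H > F → go right; H < K → go left; H < I → go left; H > G → go right. Place as right child of G.
Insert T: T > D → go right; T < Z → go left; T > O → go right; T < W → go left; T > S → go right. Place as right child of S.
Insert M: M > D → go right; M < Z → go left; M < O → go left; M > F → go right; M > K → go right. Place as right child of K.
Insert P: P > D → go right; P < Z → go left; P > O → go right; P < W → go left; P < S → go left. Place as left child of S.

Delete Y (at most one child — splice it out).
After deletion, B's parent is D.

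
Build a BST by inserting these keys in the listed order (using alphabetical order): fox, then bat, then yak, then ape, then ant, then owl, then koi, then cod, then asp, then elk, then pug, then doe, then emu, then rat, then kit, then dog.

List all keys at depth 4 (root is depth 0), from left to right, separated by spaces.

Insert fox: tree is empty, so fox becomes the root.
Insert bat: bat < fox → go left. Place as left child of fox.
Insert yak: yak > fox → go right. Place as right child of fox.
Insert ape: ape < fox → go left; ape < bat → go left. Place as left child of bat.
Insert ant: ant < fox → go left; ant < bat → go left; ant < ape → go left. Place as left child of ape.
Insert owl: owl > fox → go right; owl < yak → go left. Place as left child of yak.
Insert koi: koi > fox → go right; koi < yak → go left; koi < owl → go left. Place as left child of owl.
Insert cod: cod < fox → go left; cod > bat → go right. Place as right child of bat.
Insert asp: asp < fox → go left; asp < bat → go left; asp > ape → go right. Place as right child of ape.
Insert elk: elk < fox → go left; elk > bat → go right; elk > cod → go right. Place as right child of cod.
Insert pug: pug > fox → go right; pug < yak → go left; pug > owl → go right. Place as right child of owl.
Insert doe: doe < fox → go left; doe > bat → go right; doe > cod → go right; doe < elk → go left. Place as left child of elk.
Insert emu: emu < fox → go left; emu > bat → go right; emu > cod → go right; emu > elk → go right. Place as right child of elk.
Insert rat: rat > fox → go right; rat < yak → go left; rat > owl → go right; rat > pug → go right. Place as right child of pug.
Insert kit: kit > fox → go right; kit < yak → go left; kit < owl → go left; kit < koi → go left. Place as left child of koi.
Insert dog: dog < fox → go left; dog > bat → go right; dog > cod → go right; dog < elk → go left; dog > doe → go right. Place as right child of doe.

doe emu kit rat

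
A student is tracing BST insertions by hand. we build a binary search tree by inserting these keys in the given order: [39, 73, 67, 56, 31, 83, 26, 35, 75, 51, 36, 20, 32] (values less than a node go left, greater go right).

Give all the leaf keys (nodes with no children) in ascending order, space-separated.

Insert 39: tree is empty, so 39 becomes the root.
Insert 73: 73 > 39 → go right. Place as right child of 39.
Insert 67: 67 > 39 → go right; 67 < 73 → go left. Place as left child of 73.
Insert 56: 56 > 39 → go right; 56 < 73 → go left; 56 < 67 → go left. Place as left child of 67.
Insert 31: 31 < 39 → go left. Place as left child of 39.
Insert 83: 83 > 39 → go right; 83 > 73 → go right. Place as right child of 73.
Insert 26: 26 < 39 → go left; 26 < 31 → go left. Place as left child of 31.
Insert 35: 35 < 39 → go left; 35 > 31 → go right. Place as right child of 31.
Insert 75: 75 > 39 → go right; 75 > 73 → go right; 75 < 83 → go left. Place as left child of 83.
Insert 51: 51 > 39 → go right; 51 < 73 → go left; 51 < 67 → go left; 51 < 56 → go left. Place as left child of 56.
Insert 36: 36 < 39 → go left; 36 > 31 → go right; 36 > 35 → go right. Place as right child of 35.
Insert 20: 20 < 39 → go left; 20 < 31 → go left; 20 < 26 → go left. Place as left child of 26.
Insert 32: 32 < 39 → go left; 32 > 31 → go right; 32 < 35 → go left. Place as left child of 35.

20 32 36 51 75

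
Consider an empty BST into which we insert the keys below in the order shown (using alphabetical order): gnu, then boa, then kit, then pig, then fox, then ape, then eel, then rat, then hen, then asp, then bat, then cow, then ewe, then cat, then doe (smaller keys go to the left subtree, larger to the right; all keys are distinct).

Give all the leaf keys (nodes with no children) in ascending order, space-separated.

Insert gnu: tree is empty, so gnu becomes the root.
Insert boa: boa < gnu → go left. Place as left child of gnu.
Insert kit: kit > gnu → go right. Place as right child of gnu.
Insert pig: pig > gnu → go right; pig > kit → go right. Place as right child of kit.
Insert fox: fox < gnu → go left; fox > boa → go right. Place as right child of boa.
Insert ape: ape < gnu → go left; ape < boa → go left. Place as left child of boa.
Insert eel: eel < gnu → go left; eel > boa → go right; eel < fox → go left. Place as left child of fox.
Insert rat: rat > gnu → go right; rat > kit → go right; rat > pig → go right. Place as right child of pig.
Insert hen: hen > gnu → go right; hen < kit → go left. Place as left child of kit.
Insert asp: asp < gnu → go left; asp < boa → go left; asp > ape → go right. Place as right child of ape.
Insert bat: bat < gnu → go left; bat < boa → go left; bat > ape → go right; bat > asp → go right. Place as right child of asp.
Insert cow: cow < gnu → go left; cow > boa → go right; cow < fox → go left; cow < eel → go left. Place as left child of eel.
Insert ewe: ewe < gnu → go left; ewe > boa → go right; ewe < fox → go left; ewe > eel → go right. Place as right child of eel.
Insert cat: cat < gnu → go left; cat > boa → go right; cat < fox → go left; cat < eel → go left; cat < cow → go left. Place as left child of cow.
Insert doe: doe < gnu → go left; doe > boa → go right; doe < fox → go left; doe < eel → go left; doe > cow → go right. Place as right child of cow.

bat cat doe ewe hen rat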